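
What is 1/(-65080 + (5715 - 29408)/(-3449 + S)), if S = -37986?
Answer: -41435/2696566107 ≈ -1.5366e-5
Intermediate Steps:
1/(-65080 + (5715 - 29408)/(-3449 + S)) = 1/(-65080 + (5715 - 29408)/(-3449 - 37986)) = 1/(-65080 - 23693/(-41435)) = 1/(-65080 - 23693*(-1/41435)) = 1/(-65080 + 23693/41435) = 1/(-2696566107/41435) = -41435/2696566107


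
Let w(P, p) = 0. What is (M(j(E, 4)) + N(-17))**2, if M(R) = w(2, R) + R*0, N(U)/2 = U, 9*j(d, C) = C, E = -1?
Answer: 1156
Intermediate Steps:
j(d, C) = C/9
N(U) = 2*U
M(R) = 0 (M(R) = 0 + R*0 = 0 + 0 = 0)
(M(j(E, 4)) + N(-17))**2 = (0 + 2*(-17))**2 = (0 - 34)**2 = (-34)**2 = 1156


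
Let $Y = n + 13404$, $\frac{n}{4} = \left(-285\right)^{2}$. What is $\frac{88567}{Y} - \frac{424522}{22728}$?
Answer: $- \frac{1966729721}{106791296} \approx -18.417$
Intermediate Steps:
$n = 324900$ ($n = 4 \left(-285\right)^{2} = 4 \cdot 81225 = 324900$)
$Y = 338304$ ($Y = 324900 + 13404 = 338304$)
$\frac{88567}{Y} - \frac{424522}{22728} = \frac{88567}{338304} - \frac{424522}{22728} = 88567 \cdot \frac{1}{338304} - \frac{212261}{11364} = \frac{88567}{338304} - \frac{212261}{11364} = - \frac{1966729721}{106791296}$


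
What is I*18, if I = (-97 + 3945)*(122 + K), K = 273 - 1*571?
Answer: -12190464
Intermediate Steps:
K = -298 (K = 273 - 571 = -298)
I = -677248 (I = (-97 + 3945)*(122 - 298) = 3848*(-176) = -677248)
I*18 = -677248*18 = -12190464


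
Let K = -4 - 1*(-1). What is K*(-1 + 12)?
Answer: -33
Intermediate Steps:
K = -3 (K = -4 + 1 = -3)
K*(-1 + 12) = -3*(-1 + 12) = -3*11 = -33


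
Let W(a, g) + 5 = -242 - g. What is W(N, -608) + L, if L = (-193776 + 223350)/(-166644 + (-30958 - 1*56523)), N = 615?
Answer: 91709551/254125 ≈ 360.88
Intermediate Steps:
W(a, g) = -247 - g (W(a, g) = -5 + (-242 - g) = -247 - g)
L = -29574/254125 (L = 29574/(-166644 + (-30958 - 56523)) = 29574/(-166644 - 87481) = 29574/(-254125) = 29574*(-1/254125) = -29574/254125 ≈ -0.11638)
W(N, -608) + L = (-247 - 1*(-608)) - 29574/254125 = (-247 + 608) - 29574/254125 = 361 - 29574/254125 = 91709551/254125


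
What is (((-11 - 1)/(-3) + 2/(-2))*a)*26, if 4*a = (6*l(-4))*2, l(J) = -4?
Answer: -936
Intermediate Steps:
a = -12 (a = ((6*(-4))*2)/4 = (-24*2)/4 = (¼)*(-48) = -12)
(((-11 - 1)/(-3) + 2/(-2))*a)*26 = (((-11 - 1)/(-3) + 2/(-2))*(-12))*26 = ((-12*(-⅓) + 2*(-½))*(-12))*26 = ((4 - 1)*(-12))*26 = (3*(-12))*26 = -36*26 = -936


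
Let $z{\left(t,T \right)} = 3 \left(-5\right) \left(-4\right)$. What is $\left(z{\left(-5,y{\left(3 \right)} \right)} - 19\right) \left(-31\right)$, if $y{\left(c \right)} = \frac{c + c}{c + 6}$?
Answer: $-1271$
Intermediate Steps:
$y{\left(c \right)} = \frac{2 c}{6 + c}$
$z{\left(t,T \right)} = 60$ ($z{\left(t,T \right)} = \left(-15\right) \left(-4\right) = 60$)
$\left(z{\left(-5,y{\left(3 \right)} \right)} - 19\right) \left(-31\right) = \left(60 - 19\right) \left(-31\right) = 41 \left(-31\right) = -1271$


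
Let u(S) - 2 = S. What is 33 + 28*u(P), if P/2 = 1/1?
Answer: 145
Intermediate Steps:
P = 2 (P = 2*(1/1) = 2*(1*1) = 2*1 = 2)
u(S) = 2 + S
33 + 28*u(P) = 33 + 28*(2 + 2) = 33 + 28*4 = 33 + 112 = 145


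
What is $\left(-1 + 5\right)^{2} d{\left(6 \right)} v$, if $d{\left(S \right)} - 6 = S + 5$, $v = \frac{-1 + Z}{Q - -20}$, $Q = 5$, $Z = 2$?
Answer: $\frac{272}{25} \approx 10.88$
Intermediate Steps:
$v = \frac{1}{25}$ ($v = \frac{-1 + 2}{5 - -20} = 1 \frac{1}{5 + 20} = 1 \cdot \frac{1}{25} = \frac{1}{25} \approx 0.04$)
$d{\left(S \right)} = 11 + S$ ($d{\left(S \right)} = 6 + \left(S + 5\right) = 6 + \left(5 + S\right) = 11 + S$)
$\left(-1 + 5\right)^{2} d{\left(6 \right)} v = \left(-1 + 5\right)^{2} \left(11 + 6\right) \frac{1}{25} = 4^{2} \cdot 17 \cdot \frac{1}{25} = 16 \cdot 17 \cdot \frac{1}{25} = 272 \cdot \frac{1}{25} = \frac{272}{25}$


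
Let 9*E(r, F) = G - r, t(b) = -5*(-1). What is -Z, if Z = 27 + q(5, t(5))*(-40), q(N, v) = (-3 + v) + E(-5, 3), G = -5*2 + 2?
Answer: 119/3 ≈ 39.667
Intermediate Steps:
G = -8 (G = -10 + 2 = -8)
t(b) = 5
E(r, F) = -8/9 - r/9 (E(r, F) = (-8 - r)/9 = -8/9 - r/9)
q(N, v) = -10/3 + v (q(N, v) = (-3 + v) + (-8/9 - ⅑*(-5)) = (-3 + v) + (-8/9 + 5/9) = (-3 + v) - ⅓ = -10/3 + v)
Z = -119/3 (Z = 27 + (-10/3 + 5)*(-40) = 27 + (5/3)*(-40) = 27 - 200/3 = -119/3 ≈ -39.667)
-Z = -1*(-119/3) = 119/3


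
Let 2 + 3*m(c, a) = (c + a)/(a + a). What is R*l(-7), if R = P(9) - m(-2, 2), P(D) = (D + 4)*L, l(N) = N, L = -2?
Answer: 532/3 ≈ 177.33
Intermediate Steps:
m(c, a) = -2/3 + (a + c)/(6*a) (m(c, a) = -2/3 + ((c + a)/(a + a))/3 = -2/3 + ((a + c)/((2*a)))/3 = -2/3 + ((a + c)*(1/(2*a)))/3 = -2/3 + ((a + c)/(2*a))/3 = -2/3 + (a + c)/(6*a))
P(D) = -8 - 2*D (P(D) = (D + 4)*(-2) = (4 + D)*(-2) = -8 - 2*D)
R = -76/3 (R = (-8 - 2*9) - (-2 - 3*2)/(6*2) = (-8 - 18) - (-2 - 6)/(6*2) = -26 - (-8)/(6*2) = -26 - 1*(-2/3) = -26 + 2/3 = -76/3 ≈ -25.333)
R*l(-7) = -76/3*(-7) = 532/3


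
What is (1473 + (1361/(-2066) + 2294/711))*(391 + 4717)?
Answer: 5535794312974/734463 ≈ 7.5372e+6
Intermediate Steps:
(1473 + (1361/(-2066) + 2294/711))*(391 + 4717) = (1473 + (1361*(-1/2066) + 2294*(1/711)))*5108 = (1473 + (-1361/2066 + 2294/711))*5108 = (1473 + 3771733/1468926)*5108 = (2167499731/1468926)*5108 = 5535794312974/734463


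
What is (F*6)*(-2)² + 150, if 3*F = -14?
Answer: 38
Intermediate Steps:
F = -14/3 (F = (⅓)*(-14) = -14/3 ≈ -4.6667)
(F*6)*(-2)² + 150 = -14/3*6*(-2)² + 150 = -28*4 + 150 = -112 + 150 = 38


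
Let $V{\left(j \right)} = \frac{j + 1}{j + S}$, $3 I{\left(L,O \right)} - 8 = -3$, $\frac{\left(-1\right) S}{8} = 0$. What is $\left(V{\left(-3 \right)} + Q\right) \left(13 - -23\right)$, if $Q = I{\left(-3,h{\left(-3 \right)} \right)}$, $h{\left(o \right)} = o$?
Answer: $84$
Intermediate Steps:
$S = 0$ ($S = \left(-8\right) 0 = 0$)
$I{\left(L,O \right)} = \frac{5}{3}$ ($I{\left(L,O \right)} = \frac{8}{3} + \frac{1}{3} \left(-3\right) = \frac{8}{3} - 1 = \frac{5}{3}$)
$Q = \frac{5}{3} \approx 1.6667$
$V{\left(j \right)} = \frac{1 + j}{j}$ ($V{\left(j \right)} = \frac{j + 1}{j + 0} = \frac{1 + j}{j}$)
$\left(V{\left(-3 \right)} + Q\right) \left(13 - -23\right) = \left(\frac{1 - 3}{-3} + \frac{5}{3}\right) \left(13 - -23\right) = \left(\left(- \frac{1}{3}\right) \left(-2\right) + \frac{5}{3}\right) \left(13 + 23\right) = \left(\frac{2}{3} + \frac{5}{3}\right) 36 = \frac{7}{3} \cdot 36 = 84$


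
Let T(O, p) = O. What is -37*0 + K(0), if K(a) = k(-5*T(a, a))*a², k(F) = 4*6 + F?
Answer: 0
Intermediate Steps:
k(F) = 24 + F
K(a) = a²*(24 - 5*a) (K(a) = (24 - 5*a)*a² = a²*(24 - 5*a))
-37*0 + K(0) = -37*0 + 0²*(24 - 5*0) = 0 + 0*(24 + 0) = 0 + 0*24 = 0 + 0 = 0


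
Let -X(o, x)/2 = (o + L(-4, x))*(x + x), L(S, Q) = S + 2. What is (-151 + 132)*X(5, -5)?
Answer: -1140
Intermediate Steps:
L(S, Q) = 2 + S
X(o, x) = -4*x*(-2 + o) (X(o, x) = -2*(o + (2 - 4))*(x + x) = -2*(o - 2)*2*x = -2*(-2 + o)*2*x = -4*x*(-2 + o))
(-151 + 132)*X(5, -5) = (-151 + 132)*(4*(-5)*(2 - 1*5)) = -76*(-5)*(2 - 5) = -76*(-5)*(-3) = -19*60 = -1140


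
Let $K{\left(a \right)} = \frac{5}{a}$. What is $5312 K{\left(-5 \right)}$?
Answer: $-5312$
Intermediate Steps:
$5312 K{\left(-5 \right)} = 5312 \frac{5}{-5} = 5312 \cdot 5 \left(- \frac{1}{5}\right) = 5312 \left(-1\right) = -5312$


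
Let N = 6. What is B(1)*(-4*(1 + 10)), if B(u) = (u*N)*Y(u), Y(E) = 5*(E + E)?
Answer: -2640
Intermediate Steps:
Y(E) = 10*E (Y(E) = 5*(2*E) = 10*E)
B(u) = 60*u**2 (B(u) = (u*6)*(10*u) = (6*u)*(10*u) = 60*u**2)
B(1)*(-4*(1 + 10)) = (60*1**2)*(-4*(1 + 10)) = (60*1)*(-4*11) = 60*(-44) = -2640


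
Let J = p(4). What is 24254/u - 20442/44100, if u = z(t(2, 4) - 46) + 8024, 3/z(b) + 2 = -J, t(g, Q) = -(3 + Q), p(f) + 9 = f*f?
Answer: 452790803/176921850 ≈ 2.5593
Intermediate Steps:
p(f) = -9 + f² (p(f) = -9 + f*f = -9 + f²)
J = 7 (J = -9 + 4² = -9 + 16 = 7)
t(g, Q) = -3 - Q
z(b) = -⅓ (z(b) = 3/(-2 - 1*7) = 3/(-2 - 7) = 3/(-9) = 3*(-⅑) = -⅓)
u = 24071/3 (u = -⅓ + 8024 = 24071/3 ≈ 8023.7)
24254/u - 20442/44100 = 24254/(24071/3) - 20442/44100 = 24254*(3/24071) - 20442*1/44100 = 72762/24071 - 3407/7350 = 452790803/176921850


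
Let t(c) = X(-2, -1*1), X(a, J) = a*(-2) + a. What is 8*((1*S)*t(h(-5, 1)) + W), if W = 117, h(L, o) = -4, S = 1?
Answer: 952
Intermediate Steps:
X(a, J) = -a (X(a, J) = -2*a + a = -a)
t(c) = 2 (t(c) = -1*(-2) = 2)
8*((1*S)*t(h(-5, 1)) + W) = 8*((1*1)*2 + 117) = 8*(1*2 + 117) = 8*(2 + 117) = 8*119 = 952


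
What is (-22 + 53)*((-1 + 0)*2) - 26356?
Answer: -26418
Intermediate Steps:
(-22 + 53)*((-1 + 0)*2) - 26356 = 31*(-1*2) - 26356 = 31*(-2) - 26356 = -62 - 26356 = -26418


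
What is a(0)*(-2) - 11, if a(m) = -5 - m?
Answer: -1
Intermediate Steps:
a(0)*(-2) - 11 = (-5 - 1*0)*(-2) - 11 = (-5 + 0)*(-2) - 11 = -5*(-2) - 11 = 10 - 11 = -1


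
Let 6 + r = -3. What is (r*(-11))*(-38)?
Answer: -3762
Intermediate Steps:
r = -9 (r = -6 - 3 = -9)
(r*(-11))*(-38) = -9*(-11)*(-38) = 99*(-38) = -3762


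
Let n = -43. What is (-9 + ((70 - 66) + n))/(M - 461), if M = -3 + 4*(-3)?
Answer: 12/119 ≈ 0.10084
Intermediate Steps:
M = -15 (M = -3 - 12 = -15)
(-9 + ((70 - 66) + n))/(M - 461) = (-9 + ((70 - 66) - 43))/(-15 - 461) = (-9 + (4 - 43))/(-476) = (-9 - 39)*(-1/476) = -48*(-1/476) = 12/119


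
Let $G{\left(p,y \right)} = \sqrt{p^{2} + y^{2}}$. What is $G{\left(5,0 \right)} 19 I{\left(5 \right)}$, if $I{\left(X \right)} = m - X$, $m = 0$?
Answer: $-475$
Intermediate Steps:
$I{\left(X \right)} = - X$ ($I{\left(X \right)} = 0 - X = - X$)
$G{\left(5,0 \right)} 19 I{\left(5 \right)} = \sqrt{5^{2} + 0^{2}} \cdot 19 \left(\left(-1\right) 5\right) = \sqrt{25 + 0} \cdot 19 \left(-5\right) = \sqrt{25} \cdot 19 \left(-5\right) = 5 \cdot 19 \left(-5\right) = 95 \left(-5\right) = -475$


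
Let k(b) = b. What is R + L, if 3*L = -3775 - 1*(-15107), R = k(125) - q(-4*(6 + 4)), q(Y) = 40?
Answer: 11587/3 ≈ 3862.3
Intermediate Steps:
R = 85 (R = 125 - 1*40 = 125 - 40 = 85)
L = 11332/3 (L = (-3775 - 1*(-15107))/3 = (-3775 + 15107)/3 = (⅓)*11332 = 11332/3 ≈ 3777.3)
R + L = 85 + 11332/3 = 11587/3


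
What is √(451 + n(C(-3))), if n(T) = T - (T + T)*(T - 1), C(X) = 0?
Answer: √451 ≈ 21.237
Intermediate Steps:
n(T) = T - 2*T*(-1 + T)
√(451 + n(C(-3))) = √(451 + 0*(3 - 2*0)) = √(451 + 0*(3 + 0)) = √(451 + 0*3) = √(451 + 0) = √451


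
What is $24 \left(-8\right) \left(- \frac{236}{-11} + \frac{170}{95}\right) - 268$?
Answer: $- \frac{988748}{209} \approx -4730.9$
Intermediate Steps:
$24 \left(-8\right) \left(- \frac{236}{-11} + \frac{170}{95}\right) - 268 = - 192 \left(\left(-236\right) \left(- \frac{1}{11}\right) + 170 \cdot \frac{1}{95}\right) - 268 = - 192 \left(\frac{236}{11} + \frac{34}{19}\right) - 268 = \left(-192\right) \frac{4858}{209} - 268 = - \frac{932736}{209} - 268 = - \frac{988748}{209}$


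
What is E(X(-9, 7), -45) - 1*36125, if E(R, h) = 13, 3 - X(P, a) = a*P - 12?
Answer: -36112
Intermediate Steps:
X(P, a) = 15 - P*a (X(P, a) = 3 - (a*P - 12) = 3 - (P*a - 12) = 3 - (-12 + P*a) = 3 + (12 - P*a) = 15 - P*a)
E(X(-9, 7), -45) - 1*36125 = 13 - 1*36125 = 13 - 36125 = -36112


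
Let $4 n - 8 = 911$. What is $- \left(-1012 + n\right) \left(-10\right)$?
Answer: $- \frac{15645}{2} \approx -7822.5$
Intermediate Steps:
$n = \frac{919}{4}$ ($n = 2 + \frac{1}{4} \cdot 911 = 2 + \frac{911}{4} = \frac{919}{4} \approx 229.75$)
$- \left(-1012 + n\right) \left(-10\right) = - \left(-1012 + \frac{919}{4}\right) \left(-10\right) = - \frac{\left(-3129\right) \left(-10\right)}{4} = \left(-1\right) \frac{15645}{2} = - \frac{15645}{2}$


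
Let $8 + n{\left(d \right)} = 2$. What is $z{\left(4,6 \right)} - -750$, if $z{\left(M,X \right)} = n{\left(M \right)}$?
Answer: $744$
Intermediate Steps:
$n{\left(d \right)} = -6$ ($n{\left(d \right)} = -8 + 2 = -6$)
$z{\left(M,X \right)} = -6$
$z{\left(4,6 \right)} - -750 = -6 - -750 = -6 + 750 = 744$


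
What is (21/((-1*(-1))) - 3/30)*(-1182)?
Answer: -123519/5 ≈ -24704.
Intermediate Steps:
(21/((-1*(-1))) - 3/30)*(-1182) = (21/1 - 3*1/30)*(-1182) = (21*1 - ⅒)*(-1182) = (21 - ⅒)*(-1182) = (209/10)*(-1182) = -123519/5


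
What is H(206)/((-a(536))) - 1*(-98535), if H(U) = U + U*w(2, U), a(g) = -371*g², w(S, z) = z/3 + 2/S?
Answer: 74310367423/754152 ≈ 98535.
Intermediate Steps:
w(S, z) = 2/S + z/3 (w(S, z) = z*(⅓) + 2/S = z/3 + 2/S = 2/S + z/3)
H(U) = U + U*(1 + U/3) (H(U) = U + U*(2/2 + U/3) = U + U*(2*(½) + U/3) = U + U*(1 + U/3))
H(206)/((-a(536))) - 1*(-98535) = ((⅓)*206*(6 + 206))/((-(-371)*536²)) - 1*(-98535) = ((⅓)*206*212)/((-(-371)*287296)) + 98535 = 43672/(3*((-1*(-106586816)))) + 98535 = (43672/3)/106586816 + 98535 = (43672/3)*(1/106586816) + 98535 = 103/754152 + 98535 = 74310367423/754152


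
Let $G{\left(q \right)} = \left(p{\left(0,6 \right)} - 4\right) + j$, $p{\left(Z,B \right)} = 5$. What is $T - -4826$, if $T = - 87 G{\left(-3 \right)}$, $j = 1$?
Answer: $4652$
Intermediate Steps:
$G{\left(q \right)} = 2$ ($G{\left(q \right)} = \left(5 - 4\right) + 1 = 1 + 1 = 2$)
$T = -174$ ($T = \left(-87\right) 2 = -174$)
$T - -4826 = -174 - -4826 = -174 + 4826 = 4652$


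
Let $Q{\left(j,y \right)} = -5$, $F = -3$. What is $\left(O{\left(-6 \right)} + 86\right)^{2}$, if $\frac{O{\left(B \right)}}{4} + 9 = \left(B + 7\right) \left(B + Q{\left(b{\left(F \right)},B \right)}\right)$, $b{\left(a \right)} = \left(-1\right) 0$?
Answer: $36$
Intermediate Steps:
$b{\left(a \right)} = 0$
$O{\left(B \right)} = -36 + 4 \left(-5 + B\right) \left(7 + B\right)$ ($O{\left(B \right)} = -36 + 4 \left(B + 7\right) \left(B - 5\right) = -36 + 4 \left(7 + B\right) \left(-5 + B\right) = -36 + 4 \left(-5 + B\right) \left(7 + B\right)$)
$\left(O{\left(-6 \right)} + 86\right)^{2} = \left(\left(-176 + 4 \left(-6\right)^{2} + 8 \left(-6\right)\right) + 86\right)^{2} = \left(\left(-176 + 4 \cdot 36 - 48\right) + 86\right)^{2} = \left(\left(-176 + 144 - 48\right) + 86\right)^{2} = \left(-80 + 86\right)^{2} = 6^{2} = 36$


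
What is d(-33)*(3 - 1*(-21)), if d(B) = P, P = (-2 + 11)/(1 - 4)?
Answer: -72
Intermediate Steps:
P = -3 (P = 9/(-3) = 9*(-1/3) = -3)
d(B) = -3
d(-33)*(3 - 1*(-21)) = -3*(3 - 1*(-21)) = -3*(3 + 21) = -3*24 = -72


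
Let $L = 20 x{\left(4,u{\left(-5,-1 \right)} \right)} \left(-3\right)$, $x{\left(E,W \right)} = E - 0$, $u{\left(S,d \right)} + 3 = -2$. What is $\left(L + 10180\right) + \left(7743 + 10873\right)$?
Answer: $28556$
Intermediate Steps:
$u{\left(S,d \right)} = -5$ ($u{\left(S,d \right)} = -3 - 2 = -5$)
$x{\left(E,W \right)} = E$ ($x{\left(E,W \right)} = E + 0 = E$)
$L = -240$ ($L = 20 \cdot 4 \left(-3\right) = 80 \left(-3\right) = -240$)
$\left(L + 10180\right) + \left(7743 + 10873\right) = \left(-240 + 10180\right) + \left(7743 + 10873\right) = 9940 + 18616 = 28556$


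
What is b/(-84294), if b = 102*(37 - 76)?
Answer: 221/4683 ≈ 0.047192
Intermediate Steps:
b = -3978 (b = 102*(-39) = -3978)
b/(-84294) = -3978/(-84294) = -3978*(-1/84294) = 221/4683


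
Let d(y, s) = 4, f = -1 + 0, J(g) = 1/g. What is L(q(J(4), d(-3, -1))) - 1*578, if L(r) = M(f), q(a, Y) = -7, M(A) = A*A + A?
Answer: -578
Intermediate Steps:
J(g) = 1/g
f = -1
M(A) = A + A**2 (M(A) = A**2 + A = A + A**2)
L(r) = 0 (L(r) = -(1 - 1) = -1*0 = 0)
L(q(J(4), d(-3, -1))) - 1*578 = 0 - 1*578 = 0 - 578 = -578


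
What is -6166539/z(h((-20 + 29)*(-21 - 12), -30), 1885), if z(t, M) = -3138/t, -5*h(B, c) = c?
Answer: 6166539/523 ≈ 11791.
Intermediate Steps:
h(B, c) = -c/5
-6166539/z(h((-20 + 29)*(-21 - 12), -30), 1885) = -6166539/((-3138/((-⅕*(-30))))) = -6166539/((-3138/6)) = -6166539/((-3138*⅙)) = -6166539/(-523) = -6166539*(-1/523) = 6166539/523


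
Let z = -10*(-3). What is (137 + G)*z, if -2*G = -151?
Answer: 6375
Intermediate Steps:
G = 151/2 (G = -1/2*(-151) = 151/2 ≈ 75.500)
z = 30
(137 + G)*z = (137 + 151/2)*30 = (425/2)*30 = 6375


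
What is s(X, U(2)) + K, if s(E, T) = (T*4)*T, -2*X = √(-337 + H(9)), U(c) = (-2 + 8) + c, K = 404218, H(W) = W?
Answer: 404474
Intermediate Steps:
U(c) = 6 + c
X = -I*√82 (X = -√(-337 + 9)/2 = -I*√82 ≈ -9.0554*I)
s(E, T) = 4*T² (s(E, T) = (4*T)*T = 4*T²)
s(X, U(2)) + K = 4*(6 + 2)² + 404218 = 4*8² + 404218 = 4*64 + 404218 = 256 + 404218 = 404474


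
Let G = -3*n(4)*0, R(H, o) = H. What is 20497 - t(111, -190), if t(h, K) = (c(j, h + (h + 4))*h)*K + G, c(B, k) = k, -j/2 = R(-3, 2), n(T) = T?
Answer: 4786837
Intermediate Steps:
j = 6 (j = -2*(-3) = 6)
G = 0 (G = -3*4*0 = -12*0 = 0)
t(h, K) = K*h*(4 + 2*h) (t(h, K) = ((h + (h + 4))*h)*K + 0 = ((h + (4 + h))*h)*K + 0 = ((4 + 2*h)*h)*K + 0 = (h*(4 + 2*h))*K + 0 = K*h*(4 + 2*h) + 0 = K*h*(4 + 2*h))
20497 - t(111, -190) = 20497 - 2*(-190)*111*(2 + 111) = 20497 - 2*(-190)*111*113 = 20497 - 1*(-4766340) = 20497 + 4766340 = 4786837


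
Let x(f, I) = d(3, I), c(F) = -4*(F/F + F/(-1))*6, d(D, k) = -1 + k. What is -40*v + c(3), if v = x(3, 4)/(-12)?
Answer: 58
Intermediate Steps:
c(F) = -24 + 24*F (c(F) = -4*(1 + F*(-1))*6 = -4*(1 - F)*6 = (-4 + 4*F)*6 = -24 + 24*F)
x(f, I) = -1 + I
v = -1/4 (v = (-1 + 4)/(-12) = 3*(-1/12) = -1/4 ≈ -0.25000)
-40*v + c(3) = -40*(-1/4) + (-24 + 24*3) = 10 + (-24 + 72) = 10 + 48 = 58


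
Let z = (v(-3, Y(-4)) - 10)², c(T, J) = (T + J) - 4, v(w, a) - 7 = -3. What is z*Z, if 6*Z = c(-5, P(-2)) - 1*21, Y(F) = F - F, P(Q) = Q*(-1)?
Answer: -168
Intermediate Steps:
P(Q) = -Q
Y(F) = 0
v(w, a) = 4 (v(w, a) = 7 - 3 = 4)
c(T, J) = -4 + J + T (c(T, J) = (J + T) - 4 = -4 + J + T)
Z = -14/3 (Z = ((-4 - 1*(-2) - 5) - 1*21)/6 = ((-4 + 2 - 5) - 21)/6 = (-7 - 21)/6 = (⅙)*(-28) = -14/3 ≈ -4.6667)
z = 36 (z = (4 - 10)² = (-6)² = 36)
z*Z = 36*(-14/3) = -168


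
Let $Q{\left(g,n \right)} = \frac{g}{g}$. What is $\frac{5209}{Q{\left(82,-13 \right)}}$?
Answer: $5209$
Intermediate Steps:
$Q{\left(g,n \right)} = 1$
$\frac{5209}{Q{\left(82,-13 \right)}} = \frac{5209}{1} = 5209 \cdot 1 = 5209$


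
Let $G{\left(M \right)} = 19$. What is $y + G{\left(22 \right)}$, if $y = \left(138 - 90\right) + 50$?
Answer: $117$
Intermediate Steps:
$y = 98$ ($y = 48 + 50 = 98$)
$y + G{\left(22 \right)} = 98 + 19 = 117$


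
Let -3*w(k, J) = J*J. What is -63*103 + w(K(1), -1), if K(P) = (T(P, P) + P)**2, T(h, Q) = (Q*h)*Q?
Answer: -19468/3 ≈ -6489.3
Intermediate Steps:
T(h, Q) = h*Q**2
K(P) = (P + P**3)**2 (K(P) = (P*P**2 + P)**2 = (P**3 + P)**2 = (P + P**3)**2)
w(k, J) = -J**2/3 (w(k, J) = -J*J/3 = -J**2/3)
-63*103 + w(K(1), -1) = -63*103 - 1/3*(-1)**2 = -6489 - 1/3*1 = -6489 - 1/3 = -19468/3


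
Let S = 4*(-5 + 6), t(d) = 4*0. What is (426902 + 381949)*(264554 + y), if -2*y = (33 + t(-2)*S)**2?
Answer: 427088696169/2 ≈ 2.1354e+11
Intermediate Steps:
t(d) = 0
S = 4 (S = 4*1 = 4)
y = -1089/2 (y = -(33 + 0*4)**2/2 = -(33 + 0)**2/2 = -1/2*33**2 = -1/2*1089 = -1089/2 ≈ -544.50)
(426902 + 381949)*(264554 + y) = (426902 + 381949)*(264554 - 1089/2) = 808851*(528019/2) = 427088696169/2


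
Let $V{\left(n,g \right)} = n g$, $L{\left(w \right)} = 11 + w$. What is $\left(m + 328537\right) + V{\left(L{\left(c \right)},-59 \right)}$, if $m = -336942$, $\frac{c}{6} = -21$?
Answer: $-1620$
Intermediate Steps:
$c = -126$ ($c = 6 \left(-21\right) = -126$)
$V{\left(n,g \right)} = g n$
$\left(m + 328537\right) + V{\left(L{\left(c \right)},-59 \right)} = \left(-336942 + 328537\right) - 59 \left(11 - 126\right) = -8405 - -6785 = -8405 + 6785 = -1620$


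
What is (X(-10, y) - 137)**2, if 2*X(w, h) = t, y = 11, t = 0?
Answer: 18769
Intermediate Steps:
X(w, h) = 0 (X(w, h) = (1/2)*0 = 0)
(X(-10, y) - 137)**2 = (0 - 137)**2 = (-137)**2 = 18769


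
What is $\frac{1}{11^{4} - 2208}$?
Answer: $\frac{1}{12433} \approx 8.0431 \cdot 10^{-5}$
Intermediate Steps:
$\frac{1}{11^{4} - 2208} = \frac{1}{14641 - 2208} = \frac{1}{12433}$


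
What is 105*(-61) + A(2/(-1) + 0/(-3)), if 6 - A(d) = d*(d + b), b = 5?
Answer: -6393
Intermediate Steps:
A(d) = 6 - d*(5 + d) (A(d) = 6 - d*(d + 5) = 6 - d*(5 + d))
105*(-61) + A(2/(-1) + 0/(-3)) = 105*(-61) + (6 - (2/(-1) + 0/(-3))² - 5*(2/(-1) + 0/(-3))) = -6405 + (6 - (2*(-1) + 0*(-⅓))² - 5*(2*(-1) + 0*(-⅓))) = -6405 + (6 - (-2 + 0)² - 5*(-2 + 0)) = -6405 + (6 - 1*(-2)² - 5*(-2)) = -6405 + (6 - 1*4 + 10) = -6405 + (6 - 4 + 10) = -6405 + 12 = -6393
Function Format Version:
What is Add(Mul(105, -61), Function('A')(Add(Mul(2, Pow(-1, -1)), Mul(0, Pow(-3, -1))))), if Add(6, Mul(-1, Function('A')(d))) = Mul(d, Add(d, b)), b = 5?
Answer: -6393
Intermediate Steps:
Function('A')(d) = Add(6, Mul(-1, d, Add(5, d))) (Function('A')(d) = Add(6, Mul(-1, Mul(d, Add(d, 5)))) = Add(6, Mul(-1, Mul(d, Add(5, d)))) = Add(6, Mul(-1, d, Add(5, d))))
Add(Mul(105, -61), Function('A')(Add(Mul(2, Pow(-1, -1)), Mul(0, Pow(-3, -1))))) = Add(Mul(105, -61), Add(6, Mul(-1, Pow(Add(Mul(2, Pow(-1, -1)), Mul(0, Pow(-3, -1))), 2)), Mul(-5, Add(Mul(2, Pow(-1, -1)), Mul(0, Pow(-3, -1)))))) = Add(-6405, Add(6, Mul(-1, Pow(Add(Mul(2, -1), Mul(0, Rational(-1, 3))), 2)), Mul(-5, Add(Mul(2, -1), Mul(0, Rational(-1, 3)))))) = Add(-6405, Add(6, Mul(-1, Pow(Add(-2, 0), 2)), Mul(-5, Add(-2, 0)))) = Add(-6405, Add(6, Mul(-1, Pow(-2, 2)), Mul(-5, -2))) = Add(-6405, Add(6, Mul(-1, 4), 10)) = Add(-6405, Add(6, -4, 10)) = Add(-6405, 12) = -6393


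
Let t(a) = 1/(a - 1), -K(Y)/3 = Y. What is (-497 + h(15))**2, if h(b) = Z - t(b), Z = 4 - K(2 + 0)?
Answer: 46498761/196 ≈ 2.3724e+5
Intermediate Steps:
K(Y) = -3*Y
Z = 10 (Z = 4 - (-3)*(2 + 0) = 4 - (-3)*2 = 4 - 1*(-6) = 4 + 6 = 10)
t(a) = 1/(-1 + a)
h(b) = 10 - 1/(-1 + b)
(-497 + h(15))**2 = (-497 + (-11 + 10*15)/(-1 + 15))**2 = (-497 + (-11 + 150)/14)**2 = (-497 + (1/14)*139)**2 = (-497 + 139/14)**2 = (-6819/14)**2 = 46498761/196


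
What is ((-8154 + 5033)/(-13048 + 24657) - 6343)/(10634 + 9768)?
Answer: -36819504/118423409 ≈ -0.31091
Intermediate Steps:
((-8154 + 5033)/(-13048 + 24657) - 6343)/(10634 + 9768) = (-3121/11609 - 6343)/20402 = (-3121*1/11609 - 6343)*(1/20402) = (-3121/11609 - 6343)*(1/20402) = -73639008/11609*1/20402 = -36819504/118423409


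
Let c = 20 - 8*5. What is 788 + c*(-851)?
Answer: 17808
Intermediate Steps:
c = -20 (c = 20 - 40 = -20)
788 + c*(-851) = 788 - 20*(-851) = 788 + 17020 = 17808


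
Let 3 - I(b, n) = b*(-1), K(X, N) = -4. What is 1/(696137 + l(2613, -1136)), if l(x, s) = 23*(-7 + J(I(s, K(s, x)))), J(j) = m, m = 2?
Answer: 1/696022 ≈ 1.4367e-6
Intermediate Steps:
I(b, n) = 3 + b (I(b, n) = 3 - b*(-1) = 3 - (-1)*b = 3 + b)
J(j) = 2
l(x, s) = -115 (l(x, s) = 23*(-7 + 2) = 23*(-5) = -115)
1/(696137 + l(2613, -1136)) = 1/(696137 - 115) = 1/696022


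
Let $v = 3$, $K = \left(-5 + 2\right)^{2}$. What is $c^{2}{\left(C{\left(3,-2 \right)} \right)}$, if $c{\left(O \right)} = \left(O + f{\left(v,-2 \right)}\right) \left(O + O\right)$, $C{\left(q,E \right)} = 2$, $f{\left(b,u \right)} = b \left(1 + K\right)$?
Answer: $16384$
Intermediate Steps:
$K = 9$ ($K = \left(-3\right)^{2} = 9$)
$f{\left(b,u \right)} = 10 b$ ($f{\left(b,u \right)} = b \left(1 + 9\right) = b 10 = 10 b$)
$c{\left(O \right)} = 2 O \left(30 + O\right)$ ($c{\left(O \right)} = \left(O + 10 \cdot 3\right) \left(O + O\right) = \left(O + 30\right) 2 O = \left(30 + O\right) 2 O = 2 O \left(30 + O\right)$)
$c^{2}{\left(C{\left(3,-2 \right)} \right)} = \left(2 \cdot 2 \left(30 + 2\right)\right)^{2} = \left(2 \cdot 2 \cdot 32\right)^{2} = 128^{2} = 16384$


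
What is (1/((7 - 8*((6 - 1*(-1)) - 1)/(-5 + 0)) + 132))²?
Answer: 25/552049 ≈ 4.5286e-5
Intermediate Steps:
(1/((7 - 8*((6 - 1*(-1)) - 1)/(-5 + 0)) + 132))² = (1/((7 - 8*((6 + 1) - 1)/(-5)) + 132))² = (1/((7 - 8*(7 - 1)*(-1)/5) + 132))² = (1/((7 - 48*(-1)/5) + 132))² = (1/((7 - 8*(-6/5)) + 132))² = (1/((7 + 48/5) + 132))² = (1/(83/5 + 132))² = (1/(743/5))² = (5/743)² = 25/552049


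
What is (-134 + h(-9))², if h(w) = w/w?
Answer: 17689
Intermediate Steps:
h(w) = 1
(-134 + h(-9))² = (-134 + 1)² = (-133)² = 17689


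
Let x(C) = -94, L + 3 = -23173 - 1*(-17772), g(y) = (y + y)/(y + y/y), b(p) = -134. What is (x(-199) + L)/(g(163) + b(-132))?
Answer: 450836/10825 ≈ 41.648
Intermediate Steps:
g(y) = 2*y/(1 + y) (g(y) = (2*y)/(y + 1) = (2*y)/(1 + y) = 2*y/(1 + y))
L = -5404 (L = -3 + (-23173 - 1*(-17772)) = -3 + (-23173 + 17772) = -3 - 5401 = -5404)
(x(-199) + L)/(g(163) + b(-132)) = (-94 - 5404)/(2*163/(1 + 163) - 134) = -5498/(2*163/164 - 134) = -5498/(2*163*(1/164) - 134) = -5498/(163/82 - 134) = -5498/(-10825/82) = -5498*(-82/10825) = 450836/10825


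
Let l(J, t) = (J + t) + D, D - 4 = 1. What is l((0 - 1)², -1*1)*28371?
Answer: 141855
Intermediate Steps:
D = 5 (D = 4 + 1 = 5)
l(J, t) = 5 + J + t (l(J, t) = (J + t) + 5 = 5 + J + t)
l((0 - 1)², -1*1)*28371 = (5 + (0 - 1)² - 1*1)*28371 = (5 + (-1)² - 1)*28371 = (5 + 1 - 1)*28371 = 5*28371 = 141855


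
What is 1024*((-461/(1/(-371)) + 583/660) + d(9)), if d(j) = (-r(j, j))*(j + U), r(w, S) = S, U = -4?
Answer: 2626358528/15 ≈ 1.7509e+8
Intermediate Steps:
d(j) = -j*(-4 + j) (d(j) = (-j)*(j - 4) = (-j)*(-4 + j) = -j*(-4 + j))
1024*((-461/(1/(-371)) + 583/660) + d(9)) = 1024*((-461/(1/(-371)) + 583/660) + 9*(4 - 1*9)) = 1024*((-461/(-1/371) + 583*(1/660)) + 9*(4 - 9)) = 1024*((-461*(-371) + 53/60) + 9*(-5)) = 1024*((171031 + 53/60) - 45) = 1024*(10261913/60 - 45) = 1024*(10259213/60) = 2626358528/15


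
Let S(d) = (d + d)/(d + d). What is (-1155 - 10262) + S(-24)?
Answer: -11416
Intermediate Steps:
S(d) = 1 (S(d) = (2*d)/((2*d)) = (2*d)*(1/(2*d)) = 1)
(-1155 - 10262) + S(-24) = (-1155 - 10262) + 1 = -11417 + 1 = -11416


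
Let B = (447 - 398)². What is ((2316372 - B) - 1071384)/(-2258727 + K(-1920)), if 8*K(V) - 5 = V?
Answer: -9940696/18071731 ≈ -0.55007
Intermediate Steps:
K(V) = 5/8 + V/8
B = 2401 (B = 49² = 2401)
((2316372 - B) - 1071384)/(-2258727 + K(-1920)) = ((2316372 - 1*2401) - 1071384)/(-2258727 + (5/8 + (⅛)*(-1920))) = ((2316372 - 2401) - 1071384)/(-2258727 + (5/8 - 240)) = (2313971 - 1071384)/(-2258727 - 1915/8) = 1242587/(-18071731/8) = 1242587*(-8/18071731) = -9940696/18071731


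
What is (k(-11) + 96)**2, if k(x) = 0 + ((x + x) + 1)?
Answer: 5625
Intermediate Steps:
k(x) = 1 + 2*x (k(x) = 0 + (2*x + 1) = 0 + (1 + 2*x) = 1 + 2*x)
(k(-11) + 96)**2 = ((1 + 2*(-11)) + 96)**2 = ((1 - 22) + 96)**2 = (-21 + 96)**2 = 75**2 = 5625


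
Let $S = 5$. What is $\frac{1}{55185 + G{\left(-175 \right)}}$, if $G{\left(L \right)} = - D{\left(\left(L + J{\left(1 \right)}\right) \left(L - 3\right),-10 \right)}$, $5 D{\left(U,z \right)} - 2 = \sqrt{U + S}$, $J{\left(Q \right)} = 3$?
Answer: $\frac{1379615}{76133471308} + \frac{5 \sqrt{30621}}{76133471308} \approx 1.8133 \cdot 10^{-5}$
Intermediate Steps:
$D{\left(U,z \right)} = \frac{2}{5} + \frac{\sqrt{5 + U}}{5}$ ($D{\left(U,z \right)} = \frac{2}{5} + \frac{\sqrt{U + 5}}{5} = \frac{2}{5} + \frac{\sqrt{5 + U}}{5}$)
$G{\left(L \right)} = - \frac{2}{5} - \frac{\sqrt{5 + \left(-3 + L\right) \left(3 + L\right)}}{5}$ ($G{\left(L \right)} = - (\frac{2}{5} + \frac{\sqrt{5 + \left(L + 3\right) \left(L - 3\right)}}{5}) = - (\frac{2}{5} + \frac{\sqrt{5 + \left(3 + L\right) \left(-3 + L\right)}}{5}) = - (\frac{2}{5} + \frac{\sqrt{5 + \left(-3 + L\right) \left(3 + L\right)}}{5}) = - \frac{2}{5} - \frac{\sqrt{5 + \left(-3 + L\right) \left(3 + L\right)}}{5}$)
$\frac{1}{55185 + G{\left(-175 \right)}} = \frac{1}{55185 - \left(\frac{2}{5} + \frac{\sqrt{-4 + \left(-175\right)^{2}}}{5}\right)} = \frac{1}{55185 - \left(\frac{2}{5} + \frac{\sqrt{-4 + 30625}}{5}\right)} = \frac{1}{55185 - \left(\frac{2}{5} + \frac{\sqrt{30621}}{5}\right)} = \frac{1}{\frac{275923}{5} - \frac{\sqrt{30621}}{5}}$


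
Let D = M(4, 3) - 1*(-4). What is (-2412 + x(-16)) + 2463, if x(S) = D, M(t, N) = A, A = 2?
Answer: 57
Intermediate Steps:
M(t, N) = 2
D = 6 (D = 2 - 1*(-4) = 2 + 4 = 6)
x(S) = 6
(-2412 + x(-16)) + 2463 = (-2412 + 6) + 2463 = -2406 + 2463 = 57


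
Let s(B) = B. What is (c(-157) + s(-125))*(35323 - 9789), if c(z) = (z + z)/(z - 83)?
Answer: -189500581/60 ≈ -3.1583e+6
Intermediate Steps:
c(z) = 2*z/(-83 + z) (c(z) = (2*z)/(-83 + z) = 2*z/(-83 + z))
(c(-157) + s(-125))*(35323 - 9789) = (2*(-157)/(-83 - 157) - 125)*(35323 - 9789) = (2*(-157)/(-240) - 125)*25534 = (2*(-157)*(-1/240) - 125)*25534 = (157/120 - 125)*25534 = -14843/120*25534 = -189500581/60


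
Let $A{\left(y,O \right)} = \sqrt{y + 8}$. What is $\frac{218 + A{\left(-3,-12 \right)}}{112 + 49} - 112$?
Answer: $- \frac{17814}{161} + \frac{\sqrt{5}}{161} \approx -110.63$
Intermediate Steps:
$A{\left(y,O \right)} = \sqrt{8 + y}$
$\frac{218 + A{\left(-3,-12 \right)}}{112 + 49} - 112 = \frac{218 + \sqrt{8 - 3}}{112 + 49} - 112 = \frac{218 + \sqrt{5}}{161} - 112 = \left(218 + \sqrt{5}\right) \frac{1}{161} - 112 = \left(\frac{218}{161} + \frac{\sqrt{5}}{161}\right) - 112 = - \frac{17814}{161} + \frac{\sqrt{5}}{161}$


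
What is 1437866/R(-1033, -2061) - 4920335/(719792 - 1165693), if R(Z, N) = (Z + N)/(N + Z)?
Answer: 641150807601/445901 ≈ 1.4379e+6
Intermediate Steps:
R(Z, N) = 1 (R(Z, N) = (N + Z)/(N + Z) = 1)
1437866/R(-1033, -2061) - 4920335/(719792 - 1165693) = 1437866/1 - 4920335/(719792 - 1165693) = 1437866*1 - 4920335/(-445901) = 1437866 - 4920335*(-1/445901) = 1437866 + 4920335/445901 = 641150807601/445901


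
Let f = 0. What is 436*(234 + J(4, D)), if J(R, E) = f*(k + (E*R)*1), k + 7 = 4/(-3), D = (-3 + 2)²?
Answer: 102024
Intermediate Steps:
D = 1 (D = (-1)² = 1)
k = -25/3 (k = -7 + 4/(-3) = -7 + 4*(-⅓) = -7 - 4/3 = -25/3 ≈ -8.3333)
J(R, E) = 0 (J(R, E) = 0*(-25/3 + (E*R)*1) = 0*(-25/3 + E*R) = 0)
436*(234 + J(4, D)) = 436*(234 + 0) = 436*234 = 102024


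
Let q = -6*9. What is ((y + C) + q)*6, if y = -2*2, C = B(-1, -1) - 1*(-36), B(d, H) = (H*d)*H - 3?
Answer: -156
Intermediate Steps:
B(d, H) = -3 + d*H² (B(d, H) = d*H² - 3 = -3 + d*H²)
q = -54
C = 32 (C = (-3 - 1*(-1)²) - 1*(-36) = (-3 - 1*1) + 36 = (-3 - 1) + 36 = -4 + 36 = 32)
y = -4
((y + C) + q)*6 = ((-4 + 32) - 54)*6 = (28 - 54)*6 = -26*6 = -156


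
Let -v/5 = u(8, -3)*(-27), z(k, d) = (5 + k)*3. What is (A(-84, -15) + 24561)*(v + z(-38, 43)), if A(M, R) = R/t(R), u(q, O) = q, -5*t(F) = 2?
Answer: 48262257/2 ≈ 2.4131e+7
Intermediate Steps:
z(k, d) = 15 + 3*k
t(F) = -2/5 (t(F) = -1/5*2 = -2/5)
A(M, R) = -5*R/2 (A(M, R) = R/(-2/5) = R*(-5/2) = -5*R/2)
v = 1080 (v = -40*(-27) = -5*(-216) = 1080)
(A(-84, -15) + 24561)*(v + z(-38, 43)) = (-5/2*(-15) + 24561)*(1080 + (15 + 3*(-38))) = (75/2 + 24561)*(1080 + (15 - 114)) = 49197*(1080 - 99)/2 = (49197/2)*981 = 48262257/2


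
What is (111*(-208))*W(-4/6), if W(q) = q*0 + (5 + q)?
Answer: -100048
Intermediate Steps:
W(q) = 5 + q (W(q) = 0 + (5 + q) = 5 + q)
(111*(-208))*W(-4/6) = (111*(-208))*(5 - 4/6) = -23088*(5 - 4*⅙) = -23088*(5 - ⅔) = -23088*13/3 = -100048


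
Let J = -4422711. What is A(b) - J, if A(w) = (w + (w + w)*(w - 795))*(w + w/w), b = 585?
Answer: -139214679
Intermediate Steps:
A(w) = (1 + w)*(w + 2*w*(-795 + w)) (A(w) = (w + (2*w)*(-795 + w))*(w + 1) = (w + 2*w*(-795 + w))*(1 + w) = (1 + w)*(w + 2*w*(-795 + w)))
A(b) - J = 585*(-1589 - 1587*585 + 2*585²) - 1*(-4422711) = 585*(-1589 - 928395 + 2*342225) + 4422711 = 585*(-1589 - 928395 + 684450) + 4422711 = 585*(-245534) + 4422711 = -143637390 + 4422711 = -139214679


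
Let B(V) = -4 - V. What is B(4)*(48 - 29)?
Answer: -152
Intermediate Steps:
B(4)*(48 - 29) = (-4 - 1*4)*(48 - 29) = (-4 - 4)*19 = -8*19 = -152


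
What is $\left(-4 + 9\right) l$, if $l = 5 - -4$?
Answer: $45$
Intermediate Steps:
$l = 9$ ($l = 5 + 4 = 9$)
$\left(-4 + 9\right) l = \left(-4 + 9\right) 9 = 5 \cdot 9 = 45$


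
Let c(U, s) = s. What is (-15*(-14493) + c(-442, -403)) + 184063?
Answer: 401055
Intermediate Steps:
(-15*(-14493) + c(-442, -403)) + 184063 = (-15*(-14493) - 403) + 184063 = (217395 - 403) + 184063 = 216992 + 184063 = 401055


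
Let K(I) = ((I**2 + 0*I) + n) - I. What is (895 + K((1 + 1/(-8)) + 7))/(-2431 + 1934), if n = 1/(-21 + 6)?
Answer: -911111/477120 ≈ -1.9096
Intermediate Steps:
n = -1/15 (n = 1/(-15) = -1/15 ≈ -0.066667)
K(I) = -1/15 + I**2 - I (K(I) = ((I**2 + 0*I) - 1/15) - I = ((I**2 + 0) - 1/15) - I = (I**2 - 1/15) - I = (-1/15 + I**2) - I = -1/15 + I**2 - I)
(895 + K((1 + 1/(-8)) + 7))/(-2431 + 1934) = (895 + (-1/15 + ((1 + 1/(-8)) + 7)**2 - ((1 + 1/(-8)) + 7)))/(-2431 + 1934) = (895 + (-1/15 + ((1 - 1/8) + 7)**2 - ((1 - 1/8) + 7)))/(-497) = (895 + (-1/15 + (7/8 + 7)**2 - (7/8 + 7)))*(-1/497) = (895 + (-1/15 + (63/8)**2 - 1*63/8))*(-1/497) = (895 + (-1/15 + 3969/64 - 63/8))*(-1/497) = (895 + 51911/960)*(-1/497) = (911111/960)*(-1/497) = -911111/477120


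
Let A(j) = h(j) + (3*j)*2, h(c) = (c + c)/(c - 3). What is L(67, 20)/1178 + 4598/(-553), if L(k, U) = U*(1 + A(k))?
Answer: -7488857/5211472 ≈ -1.4370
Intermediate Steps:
h(c) = 2*c/(-3 + c) (h(c) = (2*c)/(-3 + c) = 2*c/(-3 + c))
A(j) = 6*j + 2*j/(-3 + j) (A(j) = 2*j/(-3 + j) + (3*j)*2 = 2*j/(-3 + j) + 6*j = 6*j + 2*j/(-3 + j))
L(k, U) = U*(1 + 2*k*(-8 + 3*k)/(-3 + k))
L(67, 20)/1178 + 4598/(-553) = (3*20*(-1 + 67 + 2*67*(-3 + 67))/(-3 + 67))/1178 + 4598/(-553) = (3*20*(-1 + 67 + 2*67*64)/64)*(1/1178) + 4598*(-1/553) = (3*20*(1/64)*(-1 + 67 + 8576))*(1/1178) - 4598/553 = (3*20*(1/64)*8642)*(1/1178) - 4598/553 = (64815/8)*(1/1178) - 4598/553 = 64815/9424 - 4598/553 = -7488857/5211472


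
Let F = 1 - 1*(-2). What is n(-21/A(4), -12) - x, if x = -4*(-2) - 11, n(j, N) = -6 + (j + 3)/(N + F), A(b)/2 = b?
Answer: -73/24 ≈ -3.0417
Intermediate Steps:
A(b) = 2*b
F = 3 (F = 1 + 2 = 3)
n(j, N) = -6 + (3 + j)/(3 + N) (n(j, N) = -6 + (j + 3)/(N + 3) = -6 + (3 + j)/(3 + N))
x = -3 (x = 8 - 11 = -3)
n(-21/A(4), -12) - x = (-15 - 21/(2*4) - 6*(-12))/(3 - 12) - 1*(-3) = (-15 - 21/8 + 72)/(-9) + 3 = -(-15 - 21*⅛ + 72)/9 + 3 = -(-15 - 21/8 + 72)/9 + 3 = -⅑*435/8 + 3 = -145/24 + 3 = -73/24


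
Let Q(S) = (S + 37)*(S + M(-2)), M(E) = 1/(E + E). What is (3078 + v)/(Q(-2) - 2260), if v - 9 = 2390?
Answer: -21908/9355 ≈ -2.3419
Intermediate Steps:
v = 2399 (v = 9 + 2390 = 2399)
M(E) = 1/(2*E)
Q(S) = (37 + S)*(-¼ + S) (Q(S) = (S + 37)*(S + (½)/(-2)) = (37 + S)*(S + (½)*(-½)) = (37 + S)*(S - ¼) = (37 + S)*(-¼ + S))
(3078 + v)/(Q(-2) - 2260) = (3078 + 2399)/((-37/4 + (-2)² + (147/4)*(-2)) - 2260) = 5477/((-37/4 + 4 - 147/2) - 2260) = 5477/(-315/4 - 2260) = 5477/(-9355/4) = 5477*(-4/9355) = -21908/9355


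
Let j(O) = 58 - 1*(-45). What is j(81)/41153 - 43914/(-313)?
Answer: 1807225081/12880889 ≈ 140.30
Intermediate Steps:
j(O) = 103 (j(O) = 58 + 45 = 103)
j(81)/41153 - 43914/(-313) = 103/41153 - 43914/(-313) = 103*(1/41153) - 43914*(-1/313) = 103/41153 + 43914/313 = 1807225081/12880889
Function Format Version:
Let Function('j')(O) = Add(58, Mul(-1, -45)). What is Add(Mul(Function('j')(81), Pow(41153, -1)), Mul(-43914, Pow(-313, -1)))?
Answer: Rational(1807225081, 12880889) ≈ 140.30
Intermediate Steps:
Function('j')(O) = 103 (Function('j')(O) = Add(58, 45) = 103)
Add(Mul(Function('j')(81), Pow(41153, -1)), Mul(-43914, Pow(-313, -1))) = Add(Mul(103, Pow(41153, -1)), Mul(-43914, Pow(-313, -1))) = Add(Mul(103, Rational(1, 41153)), Mul(-43914, Rational(-1, 313))) = Add(Rational(103, 41153), Rational(43914, 313)) = Rational(1807225081, 12880889)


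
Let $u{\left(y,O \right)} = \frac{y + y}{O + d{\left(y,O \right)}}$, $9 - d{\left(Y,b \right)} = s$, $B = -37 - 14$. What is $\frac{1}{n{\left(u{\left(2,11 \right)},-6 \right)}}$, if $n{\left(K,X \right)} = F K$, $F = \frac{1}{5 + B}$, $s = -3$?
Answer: $- \frac{529}{2} \approx -264.5$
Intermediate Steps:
$B = -51$ ($B = -37 - 14 = -51$)
$d{\left(Y,b \right)} = 12$ ($d{\left(Y,b \right)} = 9 - -3 = 9 + 3 = 12$)
$F = - \frac{1}{46}$ ($F = \frac{1}{5 - 51} = \frac{1}{-46} = - \frac{1}{46} \approx -0.021739$)
$u{\left(y,O \right)} = \frac{2 y}{12 + O}$ ($u{\left(y,O \right)} = \frac{y + y}{O + 12} = \frac{2 y}{12 + O}$)
$n{\left(K,X \right)} = - \frac{K}{46}$
$\frac{1}{n{\left(u{\left(2,11 \right)},-6 \right)}} = \frac{1}{\left(- \frac{1}{46}\right) 2 \cdot 2 \frac{1}{12 + 11}} = \frac{1}{\left(- \frac{1}{46}\right) 2 \cdot 2 \cdot \frac{1}{23}} = \frac{1}{\left(- \frac{1}{46}\right) \frac{4}{23}} = \frac{1}{- \frac{2}{529}} = - \frac{529}{2}$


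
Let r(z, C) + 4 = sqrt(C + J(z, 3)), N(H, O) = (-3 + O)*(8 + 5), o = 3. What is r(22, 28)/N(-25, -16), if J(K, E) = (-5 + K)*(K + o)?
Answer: 4/247 - sqrt(453)/247 ≈ -0.069975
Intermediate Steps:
N(H, O) = -39 + 13*O (N(H, O) = (-3 + O)*13 = -39 + 13*O)
J(K, E) = (-5 + K)*(3 + K) (J(K, E) = (-5 + K)*(K + 3) = (-5 + K)*(3 + K))
r(z, C) = -4 + sqrt(-15 + C + z**2 - 2*z) (r(z, C) = -4 + sqrt(C + (-15 + z**2 - 2*z)) = -4 + sqrt(-15 + C + z**2 - 2*z))
r(22, 28)/N(-25, -16) = (-4 + sqrt(-15 + 28 + 22**2 - 2*22))/(-39 + 13*(-16)) = (-4 + sqrt(-15 + 28 + 484 - 44))/(-39 - 208) = (-4 + sqrt(453))/(-247) = (-4 + sqrt(453))*(-1/247) = 4/247 - sqrt(453)/247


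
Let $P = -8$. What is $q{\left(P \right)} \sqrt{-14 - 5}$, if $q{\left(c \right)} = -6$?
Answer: $- 6 i \sqrt{19} \approx - 26.153 i$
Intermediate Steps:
$q{\left(P \right)} \sqrt{-14 - 5} = - 6 \sqrt{-14 - 5} = - 6 \sqrt{-19} = - 6 i \sqrt{19}$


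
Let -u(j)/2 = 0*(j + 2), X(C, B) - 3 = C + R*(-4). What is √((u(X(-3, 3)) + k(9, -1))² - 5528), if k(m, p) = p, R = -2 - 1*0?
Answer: I*√5527 ≈ 74.344*I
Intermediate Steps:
R = -2 (R = -2 + 0 = -2)
X(C, B) = 11 + C (X(C, B) = 3 + (C - 2*(-4)) = 3 + (C + 8) = 3 + (8 + C) = 11 + C)
u(j) = 0 (u(j) = -0*(j + 2) = -0*(2 + j) = -2*0 = 0)
√((u(X(-3, 3)) + k(9, -1))² - 5528) = √((0 - 1)² - 5528) = √((-1)² - 5528) = √(1 - 5528) = √(-5527) = I*√5527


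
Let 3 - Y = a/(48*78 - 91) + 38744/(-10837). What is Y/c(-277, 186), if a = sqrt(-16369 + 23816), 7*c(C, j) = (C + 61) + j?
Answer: -99757/65022 + 7*sqrt(7447)/109590 ≈ -1.5287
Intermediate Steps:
c(C, j) = 61/7 + C/7 + j/7 (c(C, j) = ((C + 61) + j)/7 = ((61 + C) + j)/7 = (61 + C + j)/7 = 61/7 + C/7 + j/7)
a = sqrt(7447) ≈ 86.296
Y = 71255/10837 - sqrt(7447)/3653 (Y = 3 - (sqrt(7447)/(48*78 - 91) + 38744/(-10837)) = 3 - (sqrt(7447)/(3744 - 91) + 38744*(-1/10837)) = 3 - (sqrt(7447)/3653 - 38744/10837) = 3 - (-38744/10837 + sqrt(7447)/3653) = 3 + (38744/10837 - sqrt(7447)/3653) = 71255/10837 - sqrt(7447)/3653 ≈ 6.5515)
Y/c(-277, 186) = (71255/10837 - sqrt(7447)/3653)/(61/7 + (1/7)*(-277) + (1/7)*186) = (71255/10837 - sqrt(7447)/3653)/(61/7 - 277/7 + 186/7) = (71255/10837 - sqrt(7447)/3653)/(-30/7) = (71255/10837 - sqrt(7447)/3653)*(-7/30) = -99757/65022 + 7*sqrt(7447)/109590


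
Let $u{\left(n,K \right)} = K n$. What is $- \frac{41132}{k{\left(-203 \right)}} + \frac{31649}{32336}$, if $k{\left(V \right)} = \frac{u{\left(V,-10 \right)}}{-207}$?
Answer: $\frac{19670244881}{4688720} \approx 4195.2$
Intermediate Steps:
$k{\left(V \right)} = \frac{10 V}{207}$ ($k{\left(V \right)} = \frac{\left(-10\right) V}{-207} = - 10 V \left(- \frac{1}{207}\right) = \frac{10 V}{207}$)
$- \frac{41132}{k{\left(-203 \right)}} + \frac{31649}{32336} = - \frac{41132}{\frac{10}{207} \left(-203\right)} + \frac{31649}{32336} = - \frac{41132}{- \frac{2030}{207}} + 31649 \cdot \frac{1}{32336} = \left(-41132\right) \left(- \frac{207}{2030}\right) + \frac{31649}{32336} = \frac{608166}{145} + \frac{31649}{32336} = \frac{19670244881}{4688720}$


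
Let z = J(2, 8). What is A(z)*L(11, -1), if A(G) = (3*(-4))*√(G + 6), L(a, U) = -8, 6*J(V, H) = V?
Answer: 32*√57 ≈ 241.59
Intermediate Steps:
J(V, H) = V/6
z = ⅓ (z = (⅙)*2 = ⅓ ≈ 0.33333)
A(G) = -12*√(6 + G)
A(z)*L(11, -1) = -12*√(6 + ⅓)*(-8) = -4*√57*(-8) = 32*√57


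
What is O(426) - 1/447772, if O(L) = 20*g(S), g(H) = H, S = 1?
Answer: 8955439/447772 ≈ 20.000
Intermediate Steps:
O(L) = 20 (O(L) = 20*1 = 20)
O(426) - 1/447772 = 20 - 1/447772 = 8955439/447772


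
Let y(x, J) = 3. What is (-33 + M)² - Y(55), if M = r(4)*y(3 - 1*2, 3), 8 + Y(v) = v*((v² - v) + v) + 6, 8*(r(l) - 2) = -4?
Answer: -662243/4 ≈ -1.6556e+5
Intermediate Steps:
r(l) = 3/2 (r(l) = 2 + (⅛)*(-4) = 2 - ½ = 3/2)
Y(v) = -2 + v³ (Y(v) = -8 + (v*((v² - v) + v) + 6) = -8 + (v*v² + 6) = -8 + (v³ + 6) = -8 + (6 + v³) = -2 + v³)
M = 9/2 (M = (3/2)*3 = 9/2 ≈ 4.5000)
(-33 + M)² - Y(55) = (-33 + 9/2)² - (-2 + 55³) = (-57/2)² - (-2 + 166375) = 3249/4 - 1*166373 = 3249/4 - 166373 = -662243/4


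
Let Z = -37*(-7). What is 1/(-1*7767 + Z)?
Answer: -1/7508 ≈ -0.00013319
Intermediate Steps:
Z = 259
1/(-1*7767 + Z) = 1/(-1*7767 + 259) = 1/(-7767 + 259) = 1/(-7508) = -1/7508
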